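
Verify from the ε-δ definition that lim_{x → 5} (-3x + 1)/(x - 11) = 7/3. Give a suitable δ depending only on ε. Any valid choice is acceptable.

Suppose ε > 0. We want δ > 0 with 0 < |x − 5| < δ ⇒ |(-3x + 1)/(x - 11) − (7/3)| < ε.
Combining over a common denominator, (-3x + 1)/(x - 11) − (7/3) = [(-3x + 1)·(-6) − (-14)·(x - 11)] / [(-6)·(x - 11)] = 32(x − 5) / ((-6)(x - 11)).
So |(-3x + 1)/(x - 11) − (7/3)| = 32|x − 5| / (6·|x − 11|).
Require δ ≤ 3, so |x − 11| ≥ |-6| − |x − 5| > 6 − 3 = 3.
Hence |(-3x + 1)/(x - 11) − (7/3)| < 32|x − 5|/(6·3) = (16/9)|x − 5|, which is < ε once |x − 5| < (9/16)ε.
Take δ = min(3, (9/16)ε). Then 0 < |x − 5| < δ forces both bounds, so |(-3x + 1)/(x - 11) − (7/3)| < ε.

δ = min(3, (9/16)ε)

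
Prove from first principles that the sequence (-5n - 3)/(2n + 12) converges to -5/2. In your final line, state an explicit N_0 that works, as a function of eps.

N_0 = (27/2)/eps

Suppose eps > 0. For n ≥ 1, |(-5n - 3)/(2n + 12) + 5/2| = |54|/(2(2n + 12)) = 54/(2(2n + 12)).
Since 2n + 12 ≥ 2n for n ≥ 1, this is ≤ 54/(2·2n) = (27/2)/n.
So |(-5n - 3)/(2n + 12) + 5/2| < eps whenever n > (27/2)/eps.
Take N_0 = (27/2)/eps. If n > N_0 then |(-5n - 3)/(2n + 12) + 5/2| ≤ (27/2)/n < eps.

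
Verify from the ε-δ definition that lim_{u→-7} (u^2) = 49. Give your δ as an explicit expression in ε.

Let ε > 0. We seek δ > 0 with 0 < |u + 7| < δ ⇒ |u^2 − 49| < ε.
Factor: u^2 − 49 = (u + 7)(u - 7), so |u^2 − 49| = |u + 7|·|u - 7|.
Restrict δ ≤ 1. Then |u + 7| < 1 gives |u| < 8, so by the triangle inequality |u - 7| ≤ 8 + 7 = 15.
Hence |u^2 − 49| ≤ 15|u + 7|, which is < ε once |u + 7| < ε/15.
Take δ = min(1, ε/15). If 0 < |u + 7| < δ then both bounds hold and |u^2 − 49| ≤ 15|u + 7| < 15·(ε/15) = ε.

δ = min(1, ε/15)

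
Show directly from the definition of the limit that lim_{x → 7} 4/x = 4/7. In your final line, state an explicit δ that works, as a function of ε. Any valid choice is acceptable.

δ = min(7/2, (49/8)ε)

Suppose ε > 0. We seek δ > 0 such that 0 < |x − 7| < δ implies |4/x − (4/7)| < ε.
|4/x − (4/7)| = 4·|7 − x|/(7·|x|) = 4|x − 7|/(7|x|).
Require δ ≤ 7/2 so that |x| > 7 − 7/2 = 7/2, hence 7|x| > 49/2.
Then |4/x − (4/7)| < 4|x − 7|/(49/2), which is < ε when |x − 7| < (49/8)ε.
Take δ = min(7/2, (49/8)ε). Then 0 < |x − 7| < δ gives both |x − 7| < 7/2 and |x − 7| < (49/8)ε, so |4/x − (4/7)| < ε.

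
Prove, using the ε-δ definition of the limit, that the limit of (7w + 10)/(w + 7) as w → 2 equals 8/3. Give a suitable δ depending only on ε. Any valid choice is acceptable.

δ = min(9/2, (27/26)ε)

Fix ε > 0. We want δ > 0 with 0 < |w − 2| < δ ⇒ |(7w + 10)/(w + 7) − (8/3)| < ε.
Combining over a common denominator, (7w + 10)/(w + 7) − (8/3) = [(7w + 10)·9 − 24·(w + 7)] / [9·(w + 7)] = 39(w − 2) / (9(w + 7)).
So |(7w + 10)/(w + 7) − (8/3)| = 39|w − 2| / (9·|w + 7|).
Require δ ≤ 9/2, so |w + 7| ≥ |9| − |w − 2| > 9 − 9/2 = 9/2.
Hence |(7w + 10)/(w + 7) − (8/3)| < 39|w − 2|/(9·(9/2)) = (26/27)|w − 2|, which is < ε once |w − 2| < (27/26)ε.
Take δ = min(9/2, (27/26)ε). Then 0 < |w − 2| < δ forces both bounds, so |(7w + 10)/(w + 7) − (8/3)| < ε.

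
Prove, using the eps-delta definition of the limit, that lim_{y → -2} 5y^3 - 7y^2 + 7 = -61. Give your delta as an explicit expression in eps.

Let eps > 0. We want delta > 0 such that 0 < |y + 2| < delta implies |(5y^3 - 7y^2 + 7) + 61| < eps.
(5y^3 - 7y^2 + 7) + 61 = 5y^3 - 7y^2 + 68 = (y + 2)(5y^2 - 17y + 34).
So |(5y^3 - 7y^2 + 7) + 61| = |y + 2|·|5y^2 - 17y + 34|.
Require delta ≤ 2. Then |y + 2| < 2 gives |y| < 4, and by the triangle inequality |5y^2 - 17y + 34| ≤ 5·4^2 + 17·4 + 34 = 182.
Hence |(5y^3 - 7y^2 + 7) + 61| ≤ 182|y + 2| < eps provided |y + 2| < eps/182.
Choosing delta = min(2, eps/182) ensures both conditions, hence |(5y^3 - 7y^2 + 7) + 61| < eps.

delta = min(2, eps/182)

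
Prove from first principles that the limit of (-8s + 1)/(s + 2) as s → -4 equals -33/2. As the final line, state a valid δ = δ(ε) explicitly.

δ = min(1, (2/17)ε)

Let ε > 0. We want δ > 0 with 0 < |s + 4| < δ ⇒ |(-8s + 1)/(s + 2) + 33/2| < ε.
Combining over a common denominator, (-8s + 1)/(s + 2) + 33/2 = [(-8s + 1)·(-2) − 33·(s + 2)] / [(-2)·(s + 2)] = -17(s + 4) / ((-2)(s + 2)).
So |(-8s + 1)/(s + 2) + 33/2| = 17|s + 4| / (2·|s + 2|).
Require δ ≤ 1, so |s + 2| ≥ |-2| − |s + 4| > 2 − 1 = 1.
Hence |(-8s + 1)/(s + 2) + 33/2| < 17|s + 4|/(2·1) = (17/2)|s + 4|, which is < ε once |s + 4| < (2/17)ε.
Take δ = min(1, (2/17)ε). Then 0 < |s + 4| < δ forces both bounds, so |(-8s + 1)/(s + 2) + 33/2| < ε.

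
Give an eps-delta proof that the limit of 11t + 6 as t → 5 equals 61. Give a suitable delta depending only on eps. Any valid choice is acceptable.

Let eps > 0. We need delta > 0 so that 0 < |t − 5| < delta implies |(11t + 6) − 61| < eps.
Since (11t + 6) − 61 = 11(t − 5), we have |(11t + 6) − 61| = 11|t − 5|.
So 11|t − 5| < eps exactly when |t − 5| < eps/11.
Take delta = eps/11. If 0 < |t − 5| < delta then |(11t + 6) − 61| = 11|t − 5| < 11·(eps/11) = eps.

delta = eps/11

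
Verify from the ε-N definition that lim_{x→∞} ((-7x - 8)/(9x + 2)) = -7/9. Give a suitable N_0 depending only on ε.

N_0 = (58/81)/ε

Fix ε > 0. We seek N_0 > 0 such that x > N_0 implies |(-7x - 8)/(9x + 2) + 7/9| < ε.
(-7x - 8)/(9x + 2) + 7/9 = (9(-7x - 8) − (-7)(9x + 2)) / (9(9x + 2)) = -58/(9(9x + 2)).
For x > 0 we have 9x + 2 > 9x, so |(-7x - 8)/(9x + 2) + 7/9| = 58/(9(9x + 2)) < 58/(9·9x) = (58/81)/x.
Thus |(-7x - 8)/(9x + 2) + 7/9| < ε whenever x > (58/81)/ε.
Take N_0 = (58/81)/ε. If x > N_0 then |(-7x - 8)/(9x + 2) + 7/9| < (58/81)/x < ε.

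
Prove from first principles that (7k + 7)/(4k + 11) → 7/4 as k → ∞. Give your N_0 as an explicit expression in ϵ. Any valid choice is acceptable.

Let ϵ > 0 be given. For k ≥ 1, |(7k + 7)/(4k + 11) − (7/4)| = |-49|/(4(4k + 11)) = 49/(4(4k + 11)).
Since 4k + 11 ≥ 4k for k ≥ 1, this is ≤ 49/(4·4k) = (49/16)/k.
So |(7k + 7)/(4k + 11) − (7/4)| < ϵ whenever k > (49/16)/ϵ.
Take N_0 = (49/16)/ϵ. If k > N_0 then |(7k + 7)/(4k + 11) − (7/4)| ≤ (49/16)/k < ϵ.

N_0 = (49/16)/ϵ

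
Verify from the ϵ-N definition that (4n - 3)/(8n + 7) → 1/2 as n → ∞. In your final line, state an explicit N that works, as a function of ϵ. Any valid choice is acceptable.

N = (13/16)/ϵ

Suppose ϵ > 0. For n ≥ 1, |(4n - 3)/(8n + 7) − (1/2)| = |-52|/(8(8n + 7)) = 52/(8(8n + 7)).
Since 8n + 7 ≥ 8n for n ≥ 1, this is ≤ 52/(8·8n) = (13/16)/n.
So |(4n - 3)/(8n + 7) − (1/2)| < ϵ whenever n > (13/16)/ϵ.
Take N = (13/16)/ϵ. If n > N then |(4n - 3)/(8n + 7) − (1/2)| ≤ (13/16)/n < ϵ.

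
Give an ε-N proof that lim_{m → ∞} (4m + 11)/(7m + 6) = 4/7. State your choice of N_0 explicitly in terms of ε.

Let ε > 0 be given. For m ≥ 1, |(4m + 11)/(7m + 6) − (4/7)| = |53|/(7(7m + 6)) = 53/(7(7m + 6)).
Since 7m + 6 ≥ 7m for m ≥ 1, this is ≤ 53/(7·7m) = (53/49)/m.
So |(4m + 11)/(7m + 6) − (4/7)| < ε whenever m > (53/49)/ε.
Take N_0 = (53/49)/ε. If m > N_0 then |(4m + 11)/(7m + 6) − (4/7)| ≤ (53/49)/m < ε.

N_0 = (53/49)/ε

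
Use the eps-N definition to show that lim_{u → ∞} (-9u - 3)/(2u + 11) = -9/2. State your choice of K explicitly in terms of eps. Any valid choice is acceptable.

K = (93/4)/eps

Fix eps > 0. We seek K > 0 such that u > K implies |(-9u - 3)/(2u + 11) + 9/2| < eps.
(-9u - 3)/(2u + 11) + 9/2 = (2(-9u - 3) − (-9)(2u + 11)) / (2(2u + 11)) = 93/(2(2u + 11)).
For u > 0 we have 2u + 11 > 2u, so |(-9u - 3)/(2u + 11) + 9/2| = 93/(2(2u + 11)) < 93/(2·2u) = (93/4)/u.
Thus |(-9u - 3)/(2u + 11) + 9/2| < eps whenever u > (93/4)/eps.
Take K = (93/4)/eps. If u > K then |(-9u - 3)/(2u + 11) + 9/2| < (93/4)/u < eps.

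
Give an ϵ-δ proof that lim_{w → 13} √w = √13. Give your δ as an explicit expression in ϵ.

Suppose ϵ > 0. We want δ > 0 such that 0 < |w − 13| < δ implies |√w − √13| < ϵ.
Multiplying by the conjugate, |√w − √13| = |w − 13|/(√w + √13).
Restrict δ ≤ 13 so that |w − 13| < 13 forces w > 0, and then √w + √13 > √13.
Hence |√w − √13| < |w − 13|/√13, which is < ϵ once |w − 13| < √13·ϵ.
Take δ = min(13, √13·ϵ). If 0 < |w − 13| < δ then w > 0 and |√w − √13| < |w − 13|/√13 < ϵ.

δ = min(13, √13·ϵ)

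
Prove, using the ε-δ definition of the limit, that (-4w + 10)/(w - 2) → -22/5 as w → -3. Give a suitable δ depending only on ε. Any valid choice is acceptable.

δ = min(5/2, (25/4)ε)

Let ε > 0 be given. We want δ > 0 with 0 < |w + 3| < δ ⇒ |(-4w + 10)/(w - 2) + 22/5| < ε.
Combining over a common denominator, (-4w + 10)/(w - 2) + 22/5 = [(-4w + 10)·(-5) − 22·(w - 2)] / [(-5)·(w - 2)] = -2(w + 3) / ((-5)(w - 2)).
So |(-4w + 10)/(w - 2) + 22/5| = 2|w + 3| / (5·|w − 2|).
Require δ ≤ 5/2, so |w − 2| ≥ |-5| − |w + 3| > 5 − 5/2 = 5/2.
Hence |(-4w + 10)/(w - 2) + 22/5| < 2|w + 3|/(5·(5/2)) = (4/25)|w + 3|, which is < ε once |w + 3| < (25/4)ε.
Take δ = min(5/2, (25/4)ε). Then 0 < |w + 3| < δ forces both bounds, so |(-4w + 10)/(w - 2) + 22/5| < ε.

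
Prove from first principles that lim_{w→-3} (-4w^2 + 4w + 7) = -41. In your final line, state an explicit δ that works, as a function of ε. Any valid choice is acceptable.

Let ε > 0 be given. We want δ > 0 such that 0 < |w + 3| < δ implies |(-4w^2 + 4w + 7) + 41| < ε.
(-4w^2 + 4w + 7) + 41 = -4w^2 + 4w + 48 = (w + 3)(-4w + 16).
So |(-4w^2 + 4w + 7) + 41| = |w + 3|·|-4w + 16|.
Assume first that |w + 3| < 1, so |w| < 4. Then |-4w + 16| ≤ 4·4 + 16 = 32.
Hence |(-4w^2 + 4w + 7) + 41| ≤ 32|w + 3| < ε provided |w + 3| < ε/32.
Take δ = min(1, ε/32). Then 0 < |w + 3| < δ gives both |w + 3| < 1 and |w + 3| < ε/32, so |(-4w^2 + 4w + 7) + 41| < ε.

δ = min(1, ε/32)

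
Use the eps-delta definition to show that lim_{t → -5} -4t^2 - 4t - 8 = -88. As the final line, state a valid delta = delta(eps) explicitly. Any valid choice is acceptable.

delta = min(1, eps/40)

Let eps > 0. We want delta > 0 such that 0 < |t + 5| < delta implies |(-4t^2 - 4t - 8) + 88| < eps.
(-4t^2 - 4t - 8) + 88 = -4t^2 - 4t + 80 = (t + 5)(-4t + 16).
So |(-4t^2 - 4t - 8) + 88| = |t + 5|·|-4t + 16|.
Require delta ≤ 1. Then |t + 5| < 1 gives |t| < 6, and by the triangle inequality |-4t + 16| ≤ 4·6 + 16 = 40.
Hence |(-4t^2 - 4t - 8) + 88| ≤ 40|t + 5| < eps provided |t + 5| < eps/40.
Choosing delta = min(1, eps/40) ensures both conditions, hence |(-4t^2 - 4t - 8) + 88| < eps.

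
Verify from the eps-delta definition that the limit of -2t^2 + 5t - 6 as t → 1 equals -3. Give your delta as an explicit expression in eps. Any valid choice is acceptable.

Suppose eps > 0. We want delta > 0 such that 0 < |t − 1| < delta implies |(-2t^2 + 5t - 6) + 3| < eps.
(-2t^2 + 5t - 6) + 3 = -2t^2 + 5t - 3 = (t − 1)(-2t + 3).
So |(-2t^2 + 5t - 6) + 3| = |t − 1|·|-2t + 3|.
Require delta ≤ 1. Then |t − 1| < 1 gives |t| < 2, and by the triangle inequality |-2t + 3| ≤ 2·2 + 3 = 7.
Hence |(-2t^2 + 5t - 6) + 3| ≤ 7|t − 1| < eps provided |t − 1| < eps/7.
Choosing delta = min(1, eps/7) ensures both conditions, hence |(-2t^2 + 5t - 6) + 3| < eps.

delta = min(1, eps/7)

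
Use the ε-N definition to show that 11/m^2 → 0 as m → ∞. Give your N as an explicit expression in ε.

Let ε > 0. For m ≥ 1, |11/m^2 − 0| = 11/m^2.
11/m^2 < ε ⇔ m^2 > 11/ε ⇔ m > (11/ε)^{1/2}.
Take N = (11/ε)^{1/2}. Then m > N implies 11/m^2 < ε.

N = (11/ε)^{1/2}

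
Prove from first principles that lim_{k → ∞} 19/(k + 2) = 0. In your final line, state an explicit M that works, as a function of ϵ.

Let ϵ > 0 be given. For k ≥ 1, |19/(k + 2) − 0| = 19/(k + 2) ≤ 19/k.
We need 19/k < ϵ, i.e. k > 19/ϵ.
Take M = 19/ϵ. If k > M then |19/(k + 2)| ≤ 19/k < ϵ.

M = 19/ϵ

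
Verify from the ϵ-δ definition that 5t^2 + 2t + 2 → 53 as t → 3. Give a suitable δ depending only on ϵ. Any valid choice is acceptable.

δ = min(1, ϵ/37)

Let ϵ > 0 be given. We want δ > 0 such that 0 < |t − 3| < δ implies |(5t^2 + 2t + 2) − 53| < ϵ.
(5t^2 + 2t + 2) − 53 = 5t^2 + 2t - 51 = (t − 3)(5t + 17).
So |(5t^2 + 2t + 2) − 53| = |t − 3|·|5t + 17|.
Require δ ≤ 1. Then |t − 3| < 1 gives |t| < 4, and by the triangle inequality |5t + 17| ≤ 5·4 + 17 = 37.
Hence |(5t^2 + 2t + 2) − 53| ≤ 37|t − 3| < ϵ provided |t − 3| < ϵ/37.
Take δ = min(1, ϵ/37). Then 0 < |t − 3| < δ gives both |t − 3| < 1 and |t − 3| < ϵ/37, so |(5t^2 + 2t + 2) − 53| < ϵ.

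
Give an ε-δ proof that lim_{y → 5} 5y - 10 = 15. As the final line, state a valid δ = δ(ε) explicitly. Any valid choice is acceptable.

Let ε > 0 be given. We need δ > 0 so that 0 < |y − 5| < δ implies |(5y - 10) − 15| < ε.
Since (5y - 10) − 15 = 5(y − 5), we have |(5y - 10) − 15| = 5|y − 5|.
Thus it suffices that |y − 5| < ε/5.
Take δ = ε/5. If 0 < |y − 5| < δ then |(5y - 10) − 15| = 5|y − 5| < 5·(ε/5) = ε.

δ = ε/5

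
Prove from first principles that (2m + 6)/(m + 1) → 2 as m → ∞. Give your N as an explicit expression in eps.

Let eps > 0 be given. For m ≥ 1, |(2m + 6)/(m + 1) − 2| = |4|/((m + 1)) = 4/((m + 1)).
Since m + 1 ≥ m for m ≥ 1, this is ≤ 4/(m) = 4/m.
So |(2m + 6)/(m + 1) − 2| < eps whenever m > 4/eps.
Take N = 4/eps. If m > N then |(2m + 6)/(m + 1) − 2| ≤ 4/m < eps.

N = 4/eps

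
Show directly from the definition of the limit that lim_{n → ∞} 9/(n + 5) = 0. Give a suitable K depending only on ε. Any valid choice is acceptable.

K = 9/ε

Let ε > 0. For n ≥ 1, |9/(n + 5) − 0| = 9/(n + 5) ≤ 9/n.
We need 9/n < ε, i.e. n > 9/ε.
Take K = 9/ε. If n > K then |9/(n + 5)| ≤ 9/n < ε.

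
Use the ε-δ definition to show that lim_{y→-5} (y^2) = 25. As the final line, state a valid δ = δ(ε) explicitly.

Fix ε > 0. We seek δ > 0 with 0 < |y + 5| < δ ⇒ |y^2 − 25| < ε.
Factor: y^2 − 25 = (y + 5)(y - 5), so |y^2 − 25| = |y + 5|·|y - 5|.
Impose δ ≤ 2 so that |y| < 7; then |y - 5| ≤ 12.
Hence |y^2 − 25| ≤ 12|y + 5|, which is < ε once |y + 5| < ε/12.
Take δ = min(2, ε/12). If 0 < |y + 5| < δ then both bounds hold and |y^2 − 25| ≤ 12|y + 5| < 12·(ε/12) = ε.

δ = min(2, ε/12)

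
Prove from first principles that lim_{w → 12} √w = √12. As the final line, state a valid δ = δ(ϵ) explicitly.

δ = min(12, √12·ϵ)

Let ϵ > 0. We want δ > 0 such that 0 < |w − 12| < δ implies |√w − √12| < ϵ.
Rationalise: √w − √12 = (w − 12)/(√w + √12), so |√w − √12| = |w − 12|/(√w + √12).
Restrict δ ≤ 12 so that |w − 12| < 12 forces w > 0, and then √w + √12 > √12.
Hence |√w − √12| < |w − 12|/√12, which is < ϵ once |w − 12| < √12·ϵ.
Take δ = min(12, √12·ϵ). If 0 < |w − 12| < δ then w > 0 and |√w − √12| < |w − 12|/√12 < ϵ.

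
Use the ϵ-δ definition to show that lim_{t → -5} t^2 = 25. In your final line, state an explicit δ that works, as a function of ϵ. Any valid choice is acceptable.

δ = min(2, ϵ/12)

Fix ϵ > 0. We seek δ > 0 with 0 < |t + 5| < δ ⇒ |t^2 − 25| < ϵ.
Factor: t^2 − 25 = (t + 5)(t - 5), so |t^2 − 25| = |t + 5|·|t - 5|.
Restrict δ ≤ 2. Then |t + 5| < 2 gives |t| < 7, so by the triangle inequality |t - 5| ≤ 7 + 5 = 12.
Hence |t^2 − 25| ≤ 12|t + 5|, which is < ϵ once |t + 5| < ϵ/12.
Take δ = min(2, ϵ/12). If 0 < |t + 5| < δ then both bounds hold and |t^2 − 25| ≤ 12|t + 5| < 12·(ϵ/12) = ϵ.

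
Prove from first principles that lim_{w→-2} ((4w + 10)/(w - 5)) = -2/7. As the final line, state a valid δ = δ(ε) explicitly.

δ = min(7/2, (49/60)ε)

Fix ε > 0. We want δ > 0 with 0 < |w + 2| < δ ⇒ |(4w + 10)/(w - 5) + 2/7| < ε.
Combining over a common denominator, (4w + 10)/(w - 5) + 2/7 = [(4w + 10)·(-7) − 2·(w - 5)] / [(-7)·(w - 5)] = -30(w + 2) / ((-7)(w - 5)).
So |(4w + 10)/(w - 5) + 2/7| = 30|w + 2| / (7·|w − 5|).
Require δ ≤ 7/2, so |w − 5| ≥ |-7| − |w + 2| > 7 − 7/2 = 7/2.
Hence |(4w + 10)/(w - 5) + 2/7| < 30|w + 2|/(7·(7/2)) = (60/49)|w + 2|, which is < ε once |w + 2| < (49/60)ε.
Take δ = min(7/2, (49/60)ε). Then 0 < |w + 2| < δ forces both bounds, so |(4w + 10)/(w - 5) + 2/7| < ε.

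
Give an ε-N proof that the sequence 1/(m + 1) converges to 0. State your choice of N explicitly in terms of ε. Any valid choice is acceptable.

Let ε > 0. For m ≥ 1, |1/(m + 1) − 0| = 1/(m + 1) ≤ 1/m.
We need 1/m < ε, i.e. m > 1/ε.
Take N = 1/ε. If m > N then |1/(m + 1)| ≤ 1/m < ε.

N = 1/ε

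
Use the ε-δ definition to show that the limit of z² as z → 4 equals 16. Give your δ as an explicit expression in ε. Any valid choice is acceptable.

Let ε > 0 be given. We seek δ > 0 with 0 < |z − 4| < δ ⇒ |z² − 16| < ε.
Factor: z² − 16 = (z − 4)(z + 4), so |z² − 16| = |z − 4|·|z + 4|.
Impose δ ≤ 2 so that |z| < 6; then |z + 4| ≤ 10.
Hence |z² − 16| ≤ 10|z − 4|, which is < ε once |z − 4| < ε/10.
Take δ = min(2, ε/10). If 0 < |z − 4| < δ then both bounds hold and |z² − 16| ≤ 10|z − 4| < 10·(ε/10) = ε.

δ = min(2, ε/10)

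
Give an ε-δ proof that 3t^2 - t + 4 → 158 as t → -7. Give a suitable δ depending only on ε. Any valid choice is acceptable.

Suppose ε > 0. We want δ > 0 such that 0 < |t + 7| < δ implies |(3t^2 - t + 4) − 158| < ε.
(3t^2 - t + 4) − 158 = 3t^2 - t - 154 = (t + 7)(3t - 22).
So |(3t^2 - t + 4) − 158| = |t + 7|·|3t - 22|.
Require δ ≤ 2. Then |t + 7| < 2 gives |t| < 9, and by the triangle inequality |3t - 22| ≤ 3·9 + 22 = 49.
Hence |(3t^2 - t + 4) − 158| ≤ 49|t + 7| < ε provided |t + 7| < ε/49.
Choosing δ = min(2, ε/49) ensures both conditions, hence |(3t^2 - t + 4) − 158| < ε.

δ = min(2, ε/49)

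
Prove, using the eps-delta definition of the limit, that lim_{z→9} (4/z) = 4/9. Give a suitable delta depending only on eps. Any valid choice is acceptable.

delta = min(9/2, (81/8)eps)

Suppose eps > 0. We seek delta > 0 such that 0 < |z − 9| < delta implies |4/z − (4/9)| < eps.
|4/z − (4/9)| = 4·|9 − z|/(9·|z|) = 4|z − 9|/(9|z|).
Restrict delta ≤ 9/2. Then |z − 9| < 9/2 gives |z| > 9/2, so 9|z| > 81/2.
Then |4/z − (4/9)| < 4|z − 9|/(81/2), which is < eps when |z − 9| < (81/8)eps.
Take delta = min(9/2, (81/8)eps). Then 0 < |z − 9| < delta gives both |z − 9| < 9/2 and |z − 9| < (81/8)eps, so |4/z − (4/9)| < eps.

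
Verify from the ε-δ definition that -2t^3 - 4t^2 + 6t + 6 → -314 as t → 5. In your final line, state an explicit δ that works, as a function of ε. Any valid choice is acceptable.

Suppose ε > 0. We want δ > 0 such that 0 < |t − 5| < δ implies |(-2t^3 - 4t^2 + 6t + 6) + 314| < ε.
(-2t^3 - 4t^2 + 6t + 6) + 314 = -2t^3 - 4t^2 + 6t + 320 = (t − 5)(-2t^2 - 14t - 64).
So |(-2t^3 - 4t^2 + 6t + 6) + 314| = |t − 5|·|-2t^2 - 14t - 64|.
Assume first that |t − 5| < 2, so |t| < 7. Then |-2t^2 - 14t - 64| ≤ 2·7^2 + 14·7 + 64 = 260.
Hence |(-2t^3 - 4t^2 + 6t + 6) + 314| ≤ 260|t − 5| < ε provided |t − 5| < ε/260.
Choosing δ = min(2, ε/260) ensures both conditions, hence |(-2t^3 - 4t^2 + 6t + 6) + 314| < ε.

δ = min(2, ε/260)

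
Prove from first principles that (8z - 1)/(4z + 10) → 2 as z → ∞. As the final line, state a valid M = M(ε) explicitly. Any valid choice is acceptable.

Let ε > 0. We seek M > 0 such that z > M implies |(8z - 1)/(4z + 10) − 2| < ε.
(8z - 1)/(4z + 10) − 2 = (4(8z - 1) − 8(4z + 10)) / (4(4z + 10)) = -84/(4(4z + 10)).
For z > 0 we have 4z + 10 > 4z, so |(8z - 1)/(4z + 10) − 2| = 84/(4(4z + 10)) < 84/(4·4z) = (21/4)/z.
Thus |(8z - 1)/(4z + 10) − 2| < ε whenever z > (21/4)/ε.
Take M = (21/4)/ε. If z > M then |(8z - 1)/(4z + 10) − 2| < (21/4)/z < ε.

M = (21/4)/ε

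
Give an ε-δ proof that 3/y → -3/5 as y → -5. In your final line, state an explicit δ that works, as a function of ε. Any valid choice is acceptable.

δ = min(5/2, (25/6)ε)

Fix ε > 0. We seek δ > 0 such that 0 < |y + 5| < δ implies |3/y + 3/5| < ε.
|3/y + 3/5| = 3·|-5 − y|/(5·|y|) = 3|y + 5|/(5|y|).
Require δ ≤ 5/2 so that |y| > 5 − 5/2 = 5/2, hence 5|y| > 25/2.
Then |3/y + 3/5| < 3|y + 5|/(25/2), which is < ε when |y + 5| < (25/6)ε.
Take δ = min(5/2, (25/6)ε). Then 0 < |y + 5| < δ gives both |y + 5| < 5/2 and |y + 5| < (25/6)ε, so |3/y + 3/5| < ε.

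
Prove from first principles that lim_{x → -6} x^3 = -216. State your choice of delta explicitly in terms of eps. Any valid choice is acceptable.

Let eps > 0 be given. We seek delta > 0 with 0 < |x + 6| < delta ⇒ |x^3 + 216| < eps.
Factor: x^3 + 216 = (x + 6)(x^2 - 6x + 36), so |x^3 + 216| = |x + 6|·|x^2 - 6x + 36|.
Restrict delta ≤ 2. Then |x + 6| < 2 gives |x| < 8, so by the triangle inequality |x^2 - 6x + 36| ≤ 8^2 + 6·8 + 36 = 148.
Hence |x^3 + 216| ≤ 148|x + 6|, which is < eps once |x + 6| < eps/148.
Take delta = min(2, eps/148). If 0 < |x + 6| < delta then both bounds hold and |x^3 + 216| ≤ 148|x + 6| < 148·(eps/148) = eps.

delta = min(2, eps/148)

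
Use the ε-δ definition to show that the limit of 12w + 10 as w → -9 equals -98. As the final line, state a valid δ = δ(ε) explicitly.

Let ε > 0 be given. We need δ > 0 so that 0 < |w + 9| < δ implies |(12w + 10) + 98| < ε.
Since (12w + 10) + 98 = 12(w + 9), we have |(12w + 10) + 98| = 12|w + 9|.
So 12|w + 9| < ε exactly when |w + 9| < ε/12.
Choosing δ = ε/12 gives |(12w + 10) + 98| = 12|w + 9| < ε whenever |w + 9| < δ.

δ = ε/12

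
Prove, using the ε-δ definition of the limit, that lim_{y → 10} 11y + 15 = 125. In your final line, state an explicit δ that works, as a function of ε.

Let ε > 0. We need δ > 0 so that 0 < |y − 10| < δ implies |(11y + 15) − 125| < ε.
Since (11y + 15) − 125 = 11(y − 10), we have |(11y + 15) − 125| = 11|y − 10|.
So 11|y − 10| < ε exactly when |y − 10| < ε/11.
Take δ = ε/11. If 0 < |y − 10| < δ then |(11y + 15) − 125| = 11|y − 10| < 11·(ε/11) = ε.

δ = ε/11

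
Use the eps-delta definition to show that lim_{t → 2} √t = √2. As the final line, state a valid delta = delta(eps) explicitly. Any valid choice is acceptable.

Let eps > 0 be given. We want delta > 0 such that 0 < |t − 2| < delta implies |√t − √2| < eps.
Multiplying by the conjugate, |√t − √2| = |t − 2|/(√t + √2).
Restrict delta ≤ 2 so that |t − 2| < 2 forces t > 0, and then √t + √2 > √2.
Hence |√t − √2| < |t − 2|/√2, which is < eps once |t − 2| < √2·eps.
Take delta = min(2, √2·eps). If 0 < |t − 2| < delta then t > 0 and |√t − √2| < |t − 2|/√2 < eps.

delta = min(2, √2·eps)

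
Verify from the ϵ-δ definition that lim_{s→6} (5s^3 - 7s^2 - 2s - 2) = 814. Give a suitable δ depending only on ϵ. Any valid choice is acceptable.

Suppose ϵ > 0. We want δ > 0 such that 0 < |s − 6| < δ implies |(5s^3 - 7s^2 - 2s - 2) − 814| < ϵ.
(5s^3 - 7s^2 - 2s - 2) − 814 = 5s^3 - 7s^2 - 2s - 816 = (s − 6)(5s^2 + 23s + 136).
So |(5s^3 - 7s^2 - 2s - 2) − 814| = |s − 6|·|5s^2 + 23s + 136|.
Assume first that |s − 6| < 1, so |s| < 7. Then |5s^2 + 23s + 136| ≤ 5·7^2 + 23·7 + 136 = 542.
Hence |(5s^3 - 7s^2 - 2s - 2) − 814| ≤ 542|s − 6| < ϵ provided |s − 6| < ϵ/542.
Take δ = min(1, ϵ/542). Then 0 < |s − 6| < δ gives both |s − 6| < 1 and |s − 6| < ϵ/542, so |(5s^3 - 7s^2 - 2s - 2) − 814| < ϵ.

δ = min(1, ϵ/542)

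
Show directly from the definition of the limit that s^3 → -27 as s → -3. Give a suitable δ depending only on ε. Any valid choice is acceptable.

δ = min(1, ε/37)

Suppose ε > 0. We seek δ > 0 with 0 < |s + 3| < δ ⇒ |s^3 + 27| < ε.
Factor: s^3 + 27 = (s + 3)(s^2 - 3s + 9), so |s^3 + 27| = |s + 3|·|s^2 - 3s + 9|.
Impose δ ≤ 1 so that |s| < 4; then |s^2 - 3s + 9| ≤ 37.
Hence |s^3 + 27| ≤ 37|s + 3|, which is < ε once |s + 3| < ε/37.
Take δ = min(1, ε/37). If 0 < |s + 3| < δ then both bounds hold and |s^3 + 27| ≤ 37|s + 3| < 37·(ε/37) = ε.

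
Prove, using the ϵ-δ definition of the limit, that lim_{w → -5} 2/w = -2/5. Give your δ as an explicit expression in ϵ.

Suppose ϵ > 0. We seek δ > 0 such that 0 < |w + 5| < δ implies |2/w + 2/5| < ϵ.
|2/w + 2/5| = 2·|-5 − w|/(5·|w|) = 2|w + 5|/(5|w|).
Restrict δ ≤ 5/2. Then |w + 5| < 5/2 gives |w| > 5/2, so 5|w| > 25/2.
Then |2/w + 2/5| < 2|w + 5|/(25/2), which is < ϵ when |w + 5| < (25/4)ϵ.
Take δ = min(5/2, (25/4)ϵ). Then 0 < |w + 5| < δ gives both |w + 5| < 5/2 and |w + 5| < (25/4)ϵ, so |2/w + 2/5| < ϵ.

δ = min(5/2, (25/4)ϵ)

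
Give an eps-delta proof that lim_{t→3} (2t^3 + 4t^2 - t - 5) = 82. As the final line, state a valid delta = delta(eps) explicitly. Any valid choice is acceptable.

delta = min(1, eps/101)

Suppose eps > 0. We want delta > 0 such that 0 < |t − 3| < delta implies |(2t^3 + 4t^2 - t - 5) − 82| < eps.
(2t^3 + 4t^2 - t - 5) − 82 = 2t^3 + 4t^2 - t - 87 = (t − 3)(2t^2 + 10t + 29).
So |(2t^3 + 4t^2 - t - 5) − 82| = |t − 3|·|2t^2 + 10t + 29|.
Assume first that |t − 3| < 1, so |t| < 4. Then |2t^2 + 10t + 29| ≤ 2·4^2 + 10·4 + 29 = 101.
Hence |(2t^3 + 4t^2 - t - 5) − 82| ≤ 101|t − 3| < eps provided |t − 3| < eps/101.
Choosing delta = min(1, eps/101) ensures both conditions, hence |(2t^3 + 4t^2 - t - 5) − 82| < eps.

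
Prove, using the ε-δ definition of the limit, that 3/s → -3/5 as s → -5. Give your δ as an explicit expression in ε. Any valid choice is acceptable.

δ = min(5/2, (25/6)ε)

Suppose ε > 0. We seek δ > 0 such that 0 < |s + 5| < δ implies |3/s + 3/5| < ε.
|3/s + 3/5| = 3·|-5 − s|/(5·|s|) = 3|s + 5|/(5|s|).
Require δ ≤ 5/2 so that |s| > 5 − 5/2 = 5/2, hence 5|s| > 25/2.
Then |3/s + 3/5| < 3|s + 5|/(25/2), which is < ε when |s + 5| < (25/6)ε.
Take δ = min(5/2, (25/6)ε). Then 0 < |s + 5| < δ gives both |s + 5| < 5/2 and |s + 5| < (25/6)ε, so |3/s + 3/5| < ε.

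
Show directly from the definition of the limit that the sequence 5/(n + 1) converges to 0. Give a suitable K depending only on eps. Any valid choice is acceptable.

Let eps > 0. For n ≥ 1, |5/(n + 1) − 0| = 5/(n + 1) ≤ 5/n.
We need 5/n < eps, i.e. n > 5/eps.
Take K = 5/eps. If n > K then |5/(n + 1)| ≤ 5/n < eps.

K = 5/eps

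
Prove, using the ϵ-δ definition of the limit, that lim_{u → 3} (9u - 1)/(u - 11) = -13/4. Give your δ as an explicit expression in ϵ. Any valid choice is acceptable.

Suppose ϵ > 0. We want δ > 0 with 0 < |u − 3| < δ ⇒ |(9u - 1)/(u - 11) + 13/4| < ϵ.
Combining over a common denominator, (9u - 1)/(u - 11) + 13/4 = [(9u - 1)·(-8) − 26·(u - 11)] / [(-8)·(u - 11)] = -98(u − 3) / ((-8)(u - 11)).
So |(9u - 1)/(u - 11) + 13/4| = 98|u − 3| / (8·|u − 11|).
Require δ ≤ 4, so |u − 11| ≥ |-8| − |u − 3| > 8 − 4 = 4.
Hence |(9u - 1)/(u - 11) + 13/4| < 98|u − 3|/(8·4) = (49/16)|u − 3|, which is < ϵ once |u − 3| < (16/49)ϵ.
Take δ = min(4, (16/49)ϵ). Then 0 < |u − 3| < δ forces both bounds, so |(9u - 1)/(u - 11) + 13/4| < ϵ.

δ = min(4, (16/49)ϵ)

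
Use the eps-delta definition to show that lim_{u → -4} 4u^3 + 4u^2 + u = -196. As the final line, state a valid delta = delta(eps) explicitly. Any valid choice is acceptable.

delta = min(1, eps/209)

Let eps > 0. We want delta > 0 such that 0 < |u + 4| < delta implies |(4u^3 + 4u^2 + u) + 196| < eps.
(4u^3 + 4u^2 + u) + 196 = 4u^3 + 4u^2 + u + 196 = (u + 4)(4u^2 - 12u + 49).
So |(4u^3 + 4u^2 + u) + 196| = |u + 4|·|4u^2 - 12u + 49|.
Assume first that |u + 4| < 1, so |u| < 5. Then |4u^2 - 12u + 49| ≤ 4·5^2 + 12·5 + 49 = 209.
Hence |(4u^3 + 4u^2 + u) + 196| ≤ 209|u + 4| < eps provided |u + 4| < eps/209.
Take delta = min(1, eps/209). Then 0 < |u + 4| < delta gives both |u + 4| < 1 and |u + 4| < eps/209, so |(4u^3 + 4u^2 + u) + 196| < eps.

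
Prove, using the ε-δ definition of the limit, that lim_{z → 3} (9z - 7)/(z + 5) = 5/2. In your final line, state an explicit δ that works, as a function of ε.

Suppose ε > 0. We want δ > 0 with 0 < |z − 3| < δ ⇒ |(9z - 7)/(z + 5) − (5/2)| < ε.
Combining over a common denominator, (9z - 7)/(z + 5) − (5/2) = [(9z - 7)·8 − 20·(z + 5)] / [8·(z + 5)] = 52(z − 3) / (8(z + 5)).
So |(9z - 7)/(z + 5) − (5/2)| = 52|z − 3| / (8·|z + 5|).
Restrict δ ≤ 4. Then |z − 3| < 4 gives |z + 5| = |(z − 3) + 8| ≥ 8 − 4 = 4.
Hence |(9z - 7)/(z + 5) − (5/2)| < 52|z − 3|/(8·4) = (13/8)|z − 3|, which is < ε once |z − 3| < (8/13)ε.
Take δ = min(4, (8/13)ε). Then 0 < |z − 3| < δ forces both bounds, so |(9z - 7)/(z + 5) − (5/2)| < ε.

δ = min(4, (8/13)ε)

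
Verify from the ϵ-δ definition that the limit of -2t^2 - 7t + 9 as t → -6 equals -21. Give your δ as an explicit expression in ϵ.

Fix ϵ > 0. We want δ > 0 such that 0 < |t + 6| < δ implies |(-2t^2 - 7t + 9) + 21| < ϵ.
(-2t^2 - 7t + 9) + 21 = -2t^2 - 7t + 30 = (t + 6)(-2t + 5).
So |(-2t^2 - 7t + 9) + 21| = |t + 6|·|-2t + 5|.
Require δ ≤ 1. Then |t + 6| < 1 gives |t| < 7, and by the triangle inequality |-2t + 5| ≤ 2·7 + 5 = 19.
Hence |(-2t^2 - 7t + 9) + 21| ≤ 19|t + 6| < ϵ provided |t + 6| < ϵ/19.
Choosing δ = min(1, ϵ/19) ensures both conditions, hence |(-2t^2 - 7t + 9) + 21| < ϵ.

δ = min(1, ϵ/19)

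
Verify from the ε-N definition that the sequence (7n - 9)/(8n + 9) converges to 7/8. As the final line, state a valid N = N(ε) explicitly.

N = (135/64)/ε

Suppose ε > 0. For n ≥ 1, |(7n - 9)/(8n + 9) − (7/8)| = |-135|/(8(8n + 9)) = 135/(8(8n + 9)).
Since 8n + 9 ≥ 8n for n ≥ 1, this is ≤ 135/(8·8n) = (135/64)/n.
So |(7n - 9)/(8n + 9) − (7/8)| < ε whenever n > (135/64)/ε.
Take N = (135/64)/ε. If n > N then |(7n - 9)/(8n + 9) − (7/8)| ≤ (135/64)/n < ε.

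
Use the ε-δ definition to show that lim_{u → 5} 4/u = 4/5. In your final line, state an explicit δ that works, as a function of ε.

Let ε > 0 be given. We seek δ > 0 such that 0 < |u − 5| < δ implies |4/u − (4/5)| < ε.
|4/u − (4/5)| = 4·|5 − u|/(5·|u|) = 4|u − 5|/(5|u|).
Restrict δ ≤ 5/2. Then |u − 5| < 5/2 gives |u| > 5/2, so 5|u| > 25/2.
Then |4/u − (4/5)| < 4|u − 5|/(25/2), which is < ε when |u − 5| < (25/8)ε.
Take δ = min(5/2, (25/8)ε). Then 0 < |u − 5| < δ gives both |u − 5| < 5/2 and |u − 5| < (25/8)ε, so |4/u − (4/5)| < ε.

δ = min(5/2, (25/8)ε)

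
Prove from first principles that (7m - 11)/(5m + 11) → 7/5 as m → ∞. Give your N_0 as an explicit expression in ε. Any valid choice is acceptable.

N_0 = (132/25)/ε

Let ε > 0 be given. For m ≥ 1, |(7m - 11)/(5m + 11) − (7/5)| = |-132|/(5(5m + 11)) = 132/(5(5m + 11)).
Since 5m + 11 ≥ 5m for m ≥ 1, this is ≤ 132/(5·5m) = (132/25)/m.
So |(7m - 11)/(5m + 11) − (7/5)| < ε whenever m > (132/25)/ε.
Take N_0 = (132/25)/ε. If m > N_0 then |(7m - 11)/(5m + 11) − (7/5)| ≤ (132/25)/m < ε.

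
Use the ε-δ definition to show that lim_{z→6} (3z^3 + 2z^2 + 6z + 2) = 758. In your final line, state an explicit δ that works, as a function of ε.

Let ε > 0 be given. We want δ > 0 such that 0 < |z − 6| < δ implies |(3z^3 + 2z^2 + 6z + 2) − 758| < ε.
(3z^3 + 2z^2 + 6z + 2) − 758 = 3z^3 + 2z^2 + 6z - 756 = (z − 6)(3z^2 + 20z + 126).
So |(3z^3 + 2z^2 + 6z + 2) − 758| = |z − 6|·|3z^2 + 20z + 126|.
Require δ ≤ 1. Then |z − 6| < 1 gives |z| < 7, and by the triangle inequality |3z^2 + 20z + 126| ≤ 3·7^2 + 20·7 + 126 = 413.
Hence |(3z^3 + 2z^2 + 6z + 2) − 758| ≤ 413|z − 6| < ε provided |z − 6| < ε/413.
Take δ = min(1, ε/413). Then 0 < |z − 6| < δ gives both |z − 6| < 1 and |z − 6| < ε/413, so |(3z^3 + 2z^2 + 6z + 2) − 758| < ε.

δ = min(1, ε/413)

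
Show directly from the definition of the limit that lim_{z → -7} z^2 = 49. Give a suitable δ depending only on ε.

δ = min(1, ε/15)

Let ε > 0. We seek δ > 0 with 0 < |z + 7| < δ ⇒ |z^2 − 49| < ε.
Factor: z^2 − 49 = (z + 7)(z - 7), so |z^2 − 49| = |z + 7|·|z - 7|.
Restrict δ ≤ 1. Then |z + 7| < 1 gives |z| < 8, so by the triangle inequality |z - 7| ≤ 8 + 7 = 15.
Hence |z^2 − 49| ≤ 15|z + 7|, which is < ε once |z + 7| < ε/15.
Take δ = min(1, ε/15). If 0 < |z + 7| < δ then both bounds hold and |z^2 − 49| ≤ 15|z + 7| < 15·(ε/15) = ε.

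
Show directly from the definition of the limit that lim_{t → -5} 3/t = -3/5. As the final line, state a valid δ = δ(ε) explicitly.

δ = min(5/2, (25/6)ε)

Let ε > 0 be given. We seek δ > 0 such that 0 < |t + 5| < δ implies |3/t + 3/5| < ε.
|3/t + 3/5| = 3·|-5 − t|/(5·|t|) = 3|t + 5|/(5|t|).
Require δ ≤ 5/2 so that |t| > 5 − 5/2 = 5/2, hence 5|t| > 25/2.
Then |3/t + 3/5| < 3|t + 5|/(25/2), which is < ε when |t + 5| < (25/6)ε.
Take δ = min(5/2, (25/6)ε). Then 0 < |t + 5| < δ gives both |t + 5| < 5/2 and |t + 5| < (25/6)ε, so |3/t + 3/5| < ε.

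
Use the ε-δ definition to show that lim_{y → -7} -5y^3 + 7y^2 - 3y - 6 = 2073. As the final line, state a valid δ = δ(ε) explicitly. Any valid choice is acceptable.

Let ε > 0. We want δ > 0 such that 0 < |y + 7| < δ implies |(-5y^3 + 7y^2 - 3y - 6) − 2073| < ε.
(-5y^3 + 7y^2 - 3y - 6) − 2073 = -5y^3 + 7y^2 - 3y - 2079 = (y + 7)(-5y^2 + 42y - 297).
So |(-5y^3 + 7y^2 - 3y - 6) − 2073| = |y + 7|·|-5y^2 + 42y - 297|.
Require δ ≤ 1. Then |y + 7| < 1 gives |y| < 8, and by the triangle inequality |-5y^2 + 42y - 297| ≤ 5·8^2 + 42·8 + 297 = 953.
Hence |(-5y^3 + 7y^2 - 3y - 6) − 2073| ≤ 953|y + 7| < ε provided |y + 7| < ε/953.
Choosing δ = min(1, ε/953) ensures both conditions, hence |(-5y^3 + 7y^2 - 3y - 6) − 2073| < ε.

δ = min(1, ε/953)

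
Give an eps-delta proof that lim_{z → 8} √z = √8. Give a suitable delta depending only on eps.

Let eps > 0 be given. We want delta > 0 such that 0 < |z − 8| < delta implies |√z − √8| < eps.
Multiplying by the conjugate, |√z − √8| = |z − 8|/(√z + √8).
Restrict delta ≤ 8 so that |z − 8| < 8 forces z > 0, and then √z + √8 > √8.
Hence |√z − √8| < |z − 8|/√8, which is < eps once |z − 8| < √8·eps.
Take delta = min(8, √8·eps). If 0 < |z − 8| < delta then z > 0 and |√z − √8| < |z − 8|/√8 < eps.

delta = min(8, √8·eps)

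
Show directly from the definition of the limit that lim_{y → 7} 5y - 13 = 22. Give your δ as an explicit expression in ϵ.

Fix ϵ > 0. We need δ > 0 so that 0 < |y − 7| < δ implies |(5y - 13) − 22| < ϵ.
Since (5y - 13) − 22 = 5(y − 7), we have |(5y - 13) − 22| = 5|y − 7|.
So 5|y − 7| < ϵ exactly when |y − 7| < ϵ/5.
Choosing δ = ϵ/5 gives |(5y - 13) − 22| = 5|y − 7| < ϵ whenever |y − 7| < δ.

δ = ϵ/5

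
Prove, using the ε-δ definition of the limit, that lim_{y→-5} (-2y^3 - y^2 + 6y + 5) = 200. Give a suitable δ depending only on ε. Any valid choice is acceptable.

Let ε > 0. We want δ > 0 such that 0 < |y + 5| < δ implies |(-2y^3 - y^2 + 6y + 5) − 200| < ε.
(-2y^3 - y^2 + 6y + 5) − 200 = -2y^3 - y^2 + 6y - 195 = (y + 5)(-2y^2 + 9y - 39).
So |(-2y^3 - y^2 + 6y + 5) − 200| = |y + 5|·|-2y^2 + 9y - 39|.
Require δ ≤ 1. Then |y + 5| < 1 gives |y| < 6, and by the triangle inequality |-2y^2 + 9y - 39| ≤ 2·6^2 + 9·6 + 39 = 165.
Hence |(-2y^3 - y^2 + 6y + 5) − 200| ≤ 165|y + 5| < ε provided |y + 5| < ε/165.
Choosing δ = min(1, ε/165) ensures both conditions, hence |(-2y^3 - y^2 + 6y + 5) − 200| < ε.

δ = min(1, ε/165)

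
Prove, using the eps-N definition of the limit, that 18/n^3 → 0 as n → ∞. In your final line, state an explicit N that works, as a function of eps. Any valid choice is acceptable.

N = (18/eps)^{1/3}

Let eps > 0. For n ≥ 1, |18/n^3 − 0| = 18/n^3.
18/n^3 < eps ⇔ n^3 > 18/eps ⇔ n > (18/eps)^{1/3}.
Take N = (18/eps)^{1/3}. Then n > N implies 18/n^3 < eps.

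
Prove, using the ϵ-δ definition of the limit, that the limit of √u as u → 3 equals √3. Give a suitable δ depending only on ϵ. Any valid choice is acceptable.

δ = min(3, √3·ϵ)

Fix ϵ > 0. We want δ > 0 such that 0 < |u − 3| < δ implies |√u − √3| < ϵ.
Multiplying by the conjugate, |√u − √3| = |u − 3|/(√u + √3).
Restrict δ ≤ 3 so that |u − 3| < 3 forces u > 0, and then √u + √3 > √3.
Hence |√u − √3| < |u − 3|/√3, which is < ϵ once |u − 3| < √3·ϵ.
Take δ = min(3, √3·ϵ). If 0 < |u − 3| < δ then u > 0 and |√u − √3| < |u − 3|/√3 < ϵ.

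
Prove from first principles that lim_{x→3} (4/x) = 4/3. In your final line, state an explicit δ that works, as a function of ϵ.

Suppose ϵ > 0. We seek δ > 0 such that 0 < |x − 3| < δ implies |4/x − (4/3)| < ϵ.
|4/x − (4/3)| = 4·|3 − x|/(3·|x|) = 4|x − 3|/(3|x|).
Require δ ≤ 3/2 so that |x| > 3 − 3/2 = 3/2, hence 3|x| > 9/2.
Then |4/x − (4/3)| < 4|x − 3|/(9/2), which is < ϵ when |x − 3| < (9/8)ϵ.
Take δ = min(3/2, (9/8)ϵ). Then 0 < |x − 3| < δ gives both |x − 3| < 3/2 and |x − 3| < (9/8)ϵ, so |4/x − (4/3)| < ϵ.

δ = min(3/2, (9/8)ϵ)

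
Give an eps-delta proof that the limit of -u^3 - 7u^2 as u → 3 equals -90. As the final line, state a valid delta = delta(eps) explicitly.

delta = min(2, eps/105)

Fix eps > 0. We want delta > 0 such that 0 < |u − 3| < delta implies |(-u^3 - 7u^2) + 90| < eps.
(-u^3 - 7u^2) + 90 = -u^3 - 7u^2 + 90 = (u − 3)(-u^2 - 10u - 30).
So |(-u^3 - 7u^2) + 90| = |u − 3|·|-u^2 - 10u - 30|.
Assume first that |u − 3| < 2, so |u| < 5. Then |-u^2 - 10u - 30| ≤ 5^2 + 10·5 + 30 = 105.
Hence |(-u^3 - 7u^2) + 90| ≤ 105|u − 3| < eps provided |u − 3| < eps/105.
Choosing delta = min(2, eps/105) ensures both conditions, hence |(-u^3 - 7u^2) + 90| < eps.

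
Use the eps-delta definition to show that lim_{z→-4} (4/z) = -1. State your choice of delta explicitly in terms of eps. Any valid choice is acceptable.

Let eps > 0. We seek delta > 0 such that 0 < |z + 4| < delta implies |4/z + 1| < eps.
|4/z + 1| = 4·|-4 − z|/(4·|z|) = 4|z + 4|/(4|z|).
Require delta ≤ 2 so that |z| > 4 − 2 = 2, hence 4|z| > 8.
Then |4/z + 1| < 4|z + 4|/8, which is < eps when |z + 4| < 2eps.
Take delta = min(2, 2eps). Then 0 < |z + 4| < delta gives both |z + 4| < 2 and |z + 4| < 2eps, so |4/z + 1| < eps.

delta = min(2, 2eps)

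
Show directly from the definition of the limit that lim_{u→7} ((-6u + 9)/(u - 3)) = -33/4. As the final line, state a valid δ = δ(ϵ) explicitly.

δ = min(2, (8/9)ϵ)

Fix ϵ > 0. We want δ > 0 with 0 < |u − 7| < δ ⇒ |(-6u + 9)/(u - 3) + 33/4| < ϵ.
Combining over a common denominator, (-6u + 9)/(u - 3) + 33/4 = [(-6u + 9)·4 − (-33)·(u - 3)] / [4·(u - 3)] = 9(u − 7) / (4(u - 3)).
So |(-6u + 9)/(u - 3) + 33/4| = 9|u − 7| / (4·|u − 3|).
Require δ ≤ 2, so |u − 3| ≥ |4| − |u − 7| > 4 − 2 = 2.
Hence |(-6u + 9)/(u - 3) + 33/4| < 9|u − 7|/(4·2) = (9/8)|u − 7|, which is < ϵ once |u − 7| < (8/9)ϵ.
Take δ = min(2, (8/9)ϵ). Then 0 < |u − 7| < δ forces both bounds, so |(-6u + 9)/(u - 3) + 33/4| < ϵ.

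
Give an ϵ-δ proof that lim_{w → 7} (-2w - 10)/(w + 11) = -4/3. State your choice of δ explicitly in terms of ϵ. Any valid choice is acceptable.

Let ϵ > 0. We want δ > 0 with 0 < |w − 7| < δ ⇒ |(-2w - 10)/(w + 11) + 4/3| < ϵ.
Combining over a common denominator, (-2w - 10)/(w + 11) + 4/3 = [(-2w - 10)·18 − (-24)·(w + 11)] / [18·(w + 11)] = -12(w − 7) / (18(w + 11)).
So |(-2w - 10)/(w + 11) + 4/3| = 12|w − 7| / (18·|w + 11|).
Restrict δ ≤ 9. Then |w − 7| < 9 gives |w + 11| = |(w − 7) + 18| ≥ 18 − 9 = 9.
Hence |(-2w - 10)/(w + 11) + 4/3| < 12|w − 7|/(18·9) = (2/27)|w − 7|, which is < ϵ once |w − 7| < (27/2)ϵ.
Take δ = min(9, (27/2)ϵ). Then 0 < |w − 7| < δ forces both bounds, so |(-2w - 10)/(w + 11) + 4/3| < ϵ.

δ = min(9, (27/2)ϵ)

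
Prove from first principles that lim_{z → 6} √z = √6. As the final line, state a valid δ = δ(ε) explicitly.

Fix ε > 0. We want δ > 0 such that 0 < |z − 6| < δ implies |√z − √6| < ε.
Rationalise: √z − √6 = (z − 6)/(√z + √6), so |√z − √6| = |z − 6|/(√z + √6).
Restrict δ ≤ 6 so that |z − 6| < 6 forces z > 0, and then √z + √6 > √6.
Hence |√z − √6| < |z − 6|/√6, which is < ε once |z − 6| < √6·ε.
Take δ = min(6, √6·ε). If 0 < |z − 6| < δ then z > 0 and |√z − √6| < |z − 6|/√6 < ε.

δ = min(6, √6·ε)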